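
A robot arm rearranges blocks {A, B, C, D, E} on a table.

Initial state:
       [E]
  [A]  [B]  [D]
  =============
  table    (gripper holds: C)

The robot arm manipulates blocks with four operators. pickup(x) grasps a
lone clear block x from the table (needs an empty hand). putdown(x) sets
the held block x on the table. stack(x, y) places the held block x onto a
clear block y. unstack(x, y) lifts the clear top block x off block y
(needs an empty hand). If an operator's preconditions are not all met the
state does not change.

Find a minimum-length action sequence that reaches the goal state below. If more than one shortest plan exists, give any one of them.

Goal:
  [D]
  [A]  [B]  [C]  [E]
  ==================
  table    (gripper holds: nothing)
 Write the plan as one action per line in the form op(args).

step 1 (putdown(C)): towers=[A; B/E; C; D] holding=-
step 2 (pickup(D)): towers=[A; B/E; C] holding=D
step 3 (stack(D, A)): towers=[A/D; B/E; C] holding=-
step 4 (unstack(E, B)): towers=[A/D; B; C] holding=E
step 5 (putdown(E)): towers=[A/D; B; C; E] holding=-
goal check: towers=[A/D; B; C; E] holding=- — reached (length 5, optimal by BFS)

putdown(C)
pickup(D)
stack(D, A)
unstack(E, B)
putdown(E)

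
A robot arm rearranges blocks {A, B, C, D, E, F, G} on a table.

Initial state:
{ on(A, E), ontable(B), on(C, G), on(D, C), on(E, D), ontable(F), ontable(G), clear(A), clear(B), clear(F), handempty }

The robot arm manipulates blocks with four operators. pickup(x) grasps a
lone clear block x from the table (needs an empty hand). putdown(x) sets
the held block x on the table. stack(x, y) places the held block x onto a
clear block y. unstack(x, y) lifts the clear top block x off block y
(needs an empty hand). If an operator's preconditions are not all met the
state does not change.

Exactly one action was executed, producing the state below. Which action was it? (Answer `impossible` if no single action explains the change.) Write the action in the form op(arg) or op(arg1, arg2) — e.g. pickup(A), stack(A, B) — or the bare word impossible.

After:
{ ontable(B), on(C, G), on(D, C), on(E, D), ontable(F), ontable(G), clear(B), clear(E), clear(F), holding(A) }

unstack(A, E)

target: towers=[B; F; G/C/D/E] holding=A
         pickup(B) → towers=[F; G/C/D/E/A] holding=B
         pickup(F) → towers=[B; G/C/D/E/A] holding=F
     unstack(A, E) → towers=[B; F; G/C/D/E] holding=A  ← match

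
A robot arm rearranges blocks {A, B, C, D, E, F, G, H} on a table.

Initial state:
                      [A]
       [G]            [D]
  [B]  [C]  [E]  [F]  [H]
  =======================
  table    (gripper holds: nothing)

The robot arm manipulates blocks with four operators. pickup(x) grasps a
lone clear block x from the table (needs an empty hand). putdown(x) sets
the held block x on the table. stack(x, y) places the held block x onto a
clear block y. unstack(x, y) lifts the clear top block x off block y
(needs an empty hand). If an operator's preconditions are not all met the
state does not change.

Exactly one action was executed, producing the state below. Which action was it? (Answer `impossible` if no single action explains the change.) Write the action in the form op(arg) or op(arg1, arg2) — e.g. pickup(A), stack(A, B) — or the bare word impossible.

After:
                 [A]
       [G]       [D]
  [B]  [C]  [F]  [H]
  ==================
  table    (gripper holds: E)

pickup(E)

target: towers=[B; C/G; F; H/D/A] holding=E
     unstack(G, C) → towers=[B; C; E; F; H/D/A] holding=G
     unstack(A, D) → towers=[B; C/G; E; F; H/D] holding=A
         pickup(E) → towers=[B; C/G; F; H/D/A] holding=E  ← match
         pickup(B) → towers=[C/G; E; F; H/D/A] holding=B
         pickup(F) → towers=[B; C/G; E; H/D/A] holding=F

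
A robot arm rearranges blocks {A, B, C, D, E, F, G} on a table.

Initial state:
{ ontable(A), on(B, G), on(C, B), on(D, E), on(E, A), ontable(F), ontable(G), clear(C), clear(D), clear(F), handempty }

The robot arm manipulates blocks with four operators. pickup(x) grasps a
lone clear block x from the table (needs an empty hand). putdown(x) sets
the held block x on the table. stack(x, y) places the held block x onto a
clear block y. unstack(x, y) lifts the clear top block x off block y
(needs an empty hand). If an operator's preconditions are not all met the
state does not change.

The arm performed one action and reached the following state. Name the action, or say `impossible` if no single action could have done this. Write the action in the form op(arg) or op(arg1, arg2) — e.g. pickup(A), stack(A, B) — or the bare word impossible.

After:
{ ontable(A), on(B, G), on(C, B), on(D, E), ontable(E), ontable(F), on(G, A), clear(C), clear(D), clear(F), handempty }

impossible

target: towers=[A/G/B/C; E/D; F] holding=-
         pickup(F) → towers=[A/E/D; G/B/C] holding=F
     unstack(D, E) → towers=[A/E; F; G/B/C] holding=D
     unstack(C, B) → towers=[A/E/D; F; G/B] holding=C
none of the 3 applicable actions match → impossible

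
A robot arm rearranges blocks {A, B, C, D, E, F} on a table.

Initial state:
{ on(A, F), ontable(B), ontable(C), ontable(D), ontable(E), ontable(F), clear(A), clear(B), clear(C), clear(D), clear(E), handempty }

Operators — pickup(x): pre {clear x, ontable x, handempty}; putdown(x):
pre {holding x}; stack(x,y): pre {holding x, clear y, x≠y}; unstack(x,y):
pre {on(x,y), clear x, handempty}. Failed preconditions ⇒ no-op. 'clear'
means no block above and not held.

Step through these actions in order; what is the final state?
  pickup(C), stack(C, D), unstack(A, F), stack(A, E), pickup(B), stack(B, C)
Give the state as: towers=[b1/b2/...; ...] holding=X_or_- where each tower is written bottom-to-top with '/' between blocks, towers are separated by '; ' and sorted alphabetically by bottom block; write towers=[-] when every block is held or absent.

towers=[D/C/B; E/A; F] holding=-

step 1 (pickup(C)): towers=[B; D; E; F/A] holding=C
step 2 (stack(C, D)): towers=[B; D/C; E; F/A] holding=-
step 3 (unstack(A, F)): towers=[B; D/C; E; F] holding=A
step 4 (stack(A, E)): towers=[B; D/C; E/A; F] holding=-
step 5 (pickup(B)): towers=[D/C; E/A; F] holding=B
step 6 (stack(B, C)): towers=[D/C/B; E/A; F] holding=-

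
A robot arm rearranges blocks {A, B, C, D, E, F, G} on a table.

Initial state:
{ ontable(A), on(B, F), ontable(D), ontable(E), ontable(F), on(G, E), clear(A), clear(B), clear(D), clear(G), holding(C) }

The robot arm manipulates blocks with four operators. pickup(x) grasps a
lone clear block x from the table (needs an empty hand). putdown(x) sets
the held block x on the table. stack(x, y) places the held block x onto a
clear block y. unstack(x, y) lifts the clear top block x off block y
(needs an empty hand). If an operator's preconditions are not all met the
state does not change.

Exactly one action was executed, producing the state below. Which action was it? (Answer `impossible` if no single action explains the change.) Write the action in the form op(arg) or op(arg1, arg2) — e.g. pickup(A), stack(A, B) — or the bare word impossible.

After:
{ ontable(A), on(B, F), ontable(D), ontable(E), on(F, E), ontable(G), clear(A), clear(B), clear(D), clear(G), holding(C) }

target: towers=[A; D; E/F/B; G] holding=C
        putdown(C) → towers=[A; C; D; E/G; F/B] holding=-
       stack(C, B) → towers=[A; D; E/G; F/B/C] holding=-
       stack(C, G) → towers=[A; D; E/G/C; F/B] holding=-
       stack(C, D) → towers=[A; D/C; E/G; F/B] holding=-
       stack(C, A) → towers=[A/C; D; E/G; F/B] holding=-
none of the 5 applicable actions match → impossible

impossible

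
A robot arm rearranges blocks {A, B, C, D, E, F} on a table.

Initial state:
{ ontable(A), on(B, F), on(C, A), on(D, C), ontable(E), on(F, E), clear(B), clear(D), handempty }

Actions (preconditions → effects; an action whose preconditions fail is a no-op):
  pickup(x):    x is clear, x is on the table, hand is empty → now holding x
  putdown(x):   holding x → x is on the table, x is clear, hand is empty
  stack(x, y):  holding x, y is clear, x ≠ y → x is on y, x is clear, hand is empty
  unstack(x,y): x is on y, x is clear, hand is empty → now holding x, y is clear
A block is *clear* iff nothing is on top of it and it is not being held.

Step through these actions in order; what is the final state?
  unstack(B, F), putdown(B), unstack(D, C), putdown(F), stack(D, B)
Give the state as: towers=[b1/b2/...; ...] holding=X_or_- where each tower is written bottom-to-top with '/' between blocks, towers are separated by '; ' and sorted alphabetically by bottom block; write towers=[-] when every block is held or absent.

step 1 (unstack(B, F)): towers=[A/C/D; E/F] holding=B
step 2 (putdown(B)): towers=[A/C/D; B; E/F] holding=-
step 3 (unstack(D, C)): towers=[A/C; B; E/F] holding=D
step 4 (putdown(F)) [no-op]: towers=[A/C; B; E/F] holding=D
step 5 (stack(D, B)): towers=[A/C; B/D; E/F] holding=-

towers=[A/C; B/D; E/F] holding=-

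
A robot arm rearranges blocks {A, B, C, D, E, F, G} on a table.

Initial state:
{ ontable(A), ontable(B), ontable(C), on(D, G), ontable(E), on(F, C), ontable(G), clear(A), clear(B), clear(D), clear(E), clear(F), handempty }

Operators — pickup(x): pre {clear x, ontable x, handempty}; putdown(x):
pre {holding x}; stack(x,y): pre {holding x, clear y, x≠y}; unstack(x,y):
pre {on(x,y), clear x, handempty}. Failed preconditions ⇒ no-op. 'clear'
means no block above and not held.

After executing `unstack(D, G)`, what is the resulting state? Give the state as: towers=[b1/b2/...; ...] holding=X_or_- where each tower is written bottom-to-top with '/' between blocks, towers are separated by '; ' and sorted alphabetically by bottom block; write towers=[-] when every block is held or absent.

before: towers=[A; B; C/F; E; G/D] holding=-
pre[unstack(D, G)]: on(D,G) ✓, clear(D) ✓, handempty ✓
all met → apply unstack(D, G)
after:  towers=[A; B; C/F; E; G] holding=D

towers=[A; B; C/F; E; G] holding=D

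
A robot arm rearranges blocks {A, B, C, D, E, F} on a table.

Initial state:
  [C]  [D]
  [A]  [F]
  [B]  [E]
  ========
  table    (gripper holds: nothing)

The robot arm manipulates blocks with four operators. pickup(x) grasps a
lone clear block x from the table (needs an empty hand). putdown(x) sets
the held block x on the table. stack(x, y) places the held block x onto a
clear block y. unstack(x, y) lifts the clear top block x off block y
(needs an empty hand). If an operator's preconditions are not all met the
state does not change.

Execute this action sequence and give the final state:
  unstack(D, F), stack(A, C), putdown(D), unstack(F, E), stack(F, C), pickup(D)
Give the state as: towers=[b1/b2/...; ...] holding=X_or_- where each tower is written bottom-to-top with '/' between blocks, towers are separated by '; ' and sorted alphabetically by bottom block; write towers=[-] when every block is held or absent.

step 1 (unstack(D, F)): towers=[B/A/C; E/F] holding=D
step 2 (stack(A, C)) [no-op]: towers=[B/A/C; E/F] holding=D
step 3 (putdown(D)): towers=[B/A/C; D; E/F] holding=-
step 4 (unstack(F, E)): towers=[B/A/C; D; E] holding=F
step 5 (stack(F, C)): towers=[B/A/C/F; D; E] holding=-
step 6 (pickup(D)): towers=[B/A/C/F; E] holding=D

towers=[B/A/C/F; E] holding=D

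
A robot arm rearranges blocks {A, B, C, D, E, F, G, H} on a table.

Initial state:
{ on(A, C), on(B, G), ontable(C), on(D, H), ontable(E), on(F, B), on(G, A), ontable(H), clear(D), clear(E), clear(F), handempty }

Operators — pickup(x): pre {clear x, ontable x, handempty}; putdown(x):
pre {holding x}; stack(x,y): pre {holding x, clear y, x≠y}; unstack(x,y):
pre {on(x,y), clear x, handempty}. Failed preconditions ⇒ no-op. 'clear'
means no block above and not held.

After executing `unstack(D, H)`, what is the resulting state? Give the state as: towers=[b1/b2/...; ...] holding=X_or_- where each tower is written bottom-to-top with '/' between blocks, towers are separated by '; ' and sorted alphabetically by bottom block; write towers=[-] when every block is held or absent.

towers=[C/A/G/B/F; E; H] holding=D

before: towers=[C/A/G/B/F; E; H/D] holding=-
pre[unstack(D, H)]: on(D,H) ok, clear(D) ok, handempty ok
all met → apply unstack(D, H)
after:  towers=[C/A/G/B/F; E; H] holding=D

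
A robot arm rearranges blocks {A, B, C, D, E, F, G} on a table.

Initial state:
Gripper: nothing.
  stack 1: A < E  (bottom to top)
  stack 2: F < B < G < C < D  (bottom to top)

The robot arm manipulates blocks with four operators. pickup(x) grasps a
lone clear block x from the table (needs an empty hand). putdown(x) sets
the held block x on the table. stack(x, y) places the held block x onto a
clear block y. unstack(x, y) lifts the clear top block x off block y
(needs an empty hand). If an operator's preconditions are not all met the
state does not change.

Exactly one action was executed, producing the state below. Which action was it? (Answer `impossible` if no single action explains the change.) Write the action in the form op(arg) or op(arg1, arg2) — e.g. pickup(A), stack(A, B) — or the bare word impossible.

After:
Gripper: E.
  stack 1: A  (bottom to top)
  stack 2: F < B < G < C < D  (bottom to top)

target: towers=[A; F/B/G/C/D] holding=E
     unstack(D, C) → towers=[A/E; F/B/G/C] holding=D
     unstack(E, A) → towers=[A; F/B/G/C/D] holding=E  ← match

unstack(E, A)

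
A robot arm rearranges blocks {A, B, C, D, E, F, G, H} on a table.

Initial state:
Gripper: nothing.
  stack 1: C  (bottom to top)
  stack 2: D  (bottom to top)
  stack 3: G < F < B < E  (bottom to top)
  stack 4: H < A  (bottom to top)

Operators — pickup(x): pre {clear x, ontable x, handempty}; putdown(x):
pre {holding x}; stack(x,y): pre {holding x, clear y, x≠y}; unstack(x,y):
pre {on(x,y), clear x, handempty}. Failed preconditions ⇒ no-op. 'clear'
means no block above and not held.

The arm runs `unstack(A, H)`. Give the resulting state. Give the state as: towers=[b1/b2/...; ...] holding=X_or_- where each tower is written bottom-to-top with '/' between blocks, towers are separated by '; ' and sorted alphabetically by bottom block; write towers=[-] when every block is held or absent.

before: towers=[C; D; G/F/B/E; H/A] holding=-
pre[unstack(A, H)]: on(A,H) ✓, clear(A) ✓, handempty ✓
all met → apply unstack(A, H)
after:  towers=[C; D; G/F/B/E; H] holding=A

towers=[C; D; G/F/B/E; H] holding=A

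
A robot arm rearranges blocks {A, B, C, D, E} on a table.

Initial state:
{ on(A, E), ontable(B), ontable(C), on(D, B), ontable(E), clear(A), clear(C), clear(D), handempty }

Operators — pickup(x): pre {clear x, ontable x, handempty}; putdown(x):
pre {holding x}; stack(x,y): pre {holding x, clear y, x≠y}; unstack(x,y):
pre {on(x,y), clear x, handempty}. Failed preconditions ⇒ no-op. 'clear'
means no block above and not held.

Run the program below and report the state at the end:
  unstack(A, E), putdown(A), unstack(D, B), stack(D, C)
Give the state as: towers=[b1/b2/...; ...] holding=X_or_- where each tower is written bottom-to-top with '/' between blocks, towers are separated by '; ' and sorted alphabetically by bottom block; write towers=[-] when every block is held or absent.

step 1 (unstack(A, E)): towers=[B/D; C; E] holding=A
step 2 (putdown(A)): towers=[A; B/D; C; E] holding=-
step 3 (unstack(D, B)): towers=[A; B; C; E] holding=D
step 4 (stack(D, C)): towers=[A; B; C/D; E] holding=-

towers=[A; B; C/D; E] holding=-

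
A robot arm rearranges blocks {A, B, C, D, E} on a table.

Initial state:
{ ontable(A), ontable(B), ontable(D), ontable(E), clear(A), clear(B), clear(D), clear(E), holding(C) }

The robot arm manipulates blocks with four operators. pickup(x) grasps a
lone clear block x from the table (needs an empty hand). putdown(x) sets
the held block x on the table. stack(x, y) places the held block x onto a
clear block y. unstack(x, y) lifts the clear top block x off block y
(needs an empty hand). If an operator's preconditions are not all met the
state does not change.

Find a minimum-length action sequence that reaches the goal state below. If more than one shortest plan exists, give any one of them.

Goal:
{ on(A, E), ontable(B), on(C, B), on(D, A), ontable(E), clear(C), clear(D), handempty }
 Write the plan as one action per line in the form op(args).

stack(C, B)
pickup(A)
stack(A, E)
pickup(D)
stack(D, A)

step 1 (stack(C, B)): towers=[A; B/C; D; E] holding=-
step 2 (pickup(A)): towers=[B/C; D; E] holding=A
step 3 (stack(A, E)): towers=[B/C; D; E/A] holding=-
step 4 (pickup(D)): towers=[B/C; E/A] holding=D
step 5 (stack(D, A)): towers=[B/C; E/A/D] holding=-
goal check: towers=[B/C; E/A/D] holding=- — reached (length 5, optimal by BFS)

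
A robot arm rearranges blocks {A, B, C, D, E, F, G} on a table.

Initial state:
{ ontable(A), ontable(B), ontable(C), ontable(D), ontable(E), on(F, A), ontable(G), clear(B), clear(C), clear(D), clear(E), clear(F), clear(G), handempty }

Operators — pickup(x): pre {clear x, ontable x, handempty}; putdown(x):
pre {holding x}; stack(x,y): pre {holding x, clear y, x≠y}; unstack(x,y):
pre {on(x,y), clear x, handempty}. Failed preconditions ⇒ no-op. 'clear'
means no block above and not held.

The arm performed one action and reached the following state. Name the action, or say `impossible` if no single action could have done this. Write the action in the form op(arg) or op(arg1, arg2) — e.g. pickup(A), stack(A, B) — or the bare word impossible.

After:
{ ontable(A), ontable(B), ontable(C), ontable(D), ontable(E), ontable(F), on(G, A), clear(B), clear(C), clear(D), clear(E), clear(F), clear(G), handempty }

target: towers=[A/G; B; C; D; E; F] holding=-
         pickup(B) → towers=[A/F; C; D; E; G] holding=B
     unstack(F, A) → towers=[A; B; C; D; E; G] holding=F
         pickup(G) → towers=[A/F; B; C; D; E] holding=G
         pickup(D) → towers=[A/F; B; C; E; G] holding=D
         pickup(E) → towers=[A/F; B; C; D; G] holding=E
         pickup(C) → towers=[A/F; B; D; E; G] holding=C
none of the 6 applicable actions match → impossible

impossible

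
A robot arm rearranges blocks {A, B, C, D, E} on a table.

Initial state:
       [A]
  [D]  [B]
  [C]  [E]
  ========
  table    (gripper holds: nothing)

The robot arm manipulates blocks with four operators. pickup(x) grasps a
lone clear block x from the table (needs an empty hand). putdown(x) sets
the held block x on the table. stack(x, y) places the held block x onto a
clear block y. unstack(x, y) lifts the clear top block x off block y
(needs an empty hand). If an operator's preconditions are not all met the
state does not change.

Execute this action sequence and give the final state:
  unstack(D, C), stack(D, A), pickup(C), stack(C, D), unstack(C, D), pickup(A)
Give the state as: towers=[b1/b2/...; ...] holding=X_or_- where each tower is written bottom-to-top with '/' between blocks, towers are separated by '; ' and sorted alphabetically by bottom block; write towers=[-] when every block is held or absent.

step 1 (unstack(D, C)): towers=[C; E/B/A] holding=D
step 2 (stack(D, A)): towers=[C; E/B/A/D] holding=-
step 3 (pickup(C)): towers=[E/B/A/D] holding=C
step 4 (stack(C, D)): towers=[E/B/A/D/C] holding=-
step 5 (unstack(C, D)): towers=[E/B/A/D] holding=C
step 6 (pickup(A)) [no-op]: towers=[E/B/A/D] holding=C

towers=[E/B/A/D] holding=C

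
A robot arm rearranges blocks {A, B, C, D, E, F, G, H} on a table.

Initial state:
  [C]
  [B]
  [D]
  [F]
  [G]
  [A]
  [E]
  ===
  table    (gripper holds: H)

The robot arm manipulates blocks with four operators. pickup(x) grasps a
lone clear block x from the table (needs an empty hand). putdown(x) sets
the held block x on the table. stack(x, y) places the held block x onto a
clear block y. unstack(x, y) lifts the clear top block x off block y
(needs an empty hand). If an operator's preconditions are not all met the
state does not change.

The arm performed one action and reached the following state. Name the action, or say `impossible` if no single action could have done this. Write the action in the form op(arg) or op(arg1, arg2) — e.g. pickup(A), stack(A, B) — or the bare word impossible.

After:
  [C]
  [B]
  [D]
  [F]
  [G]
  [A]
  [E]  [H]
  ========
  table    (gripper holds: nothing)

putdown(H)

target: towers=[E/A/G/F/D/B/C; H] holding=-
        putdown(H) → towers=[E/A/G/F/D/B/C; H] holding=-  ← match
       stack(H, C) → towers=[E/A/G/F/D/B/C/H] holding=-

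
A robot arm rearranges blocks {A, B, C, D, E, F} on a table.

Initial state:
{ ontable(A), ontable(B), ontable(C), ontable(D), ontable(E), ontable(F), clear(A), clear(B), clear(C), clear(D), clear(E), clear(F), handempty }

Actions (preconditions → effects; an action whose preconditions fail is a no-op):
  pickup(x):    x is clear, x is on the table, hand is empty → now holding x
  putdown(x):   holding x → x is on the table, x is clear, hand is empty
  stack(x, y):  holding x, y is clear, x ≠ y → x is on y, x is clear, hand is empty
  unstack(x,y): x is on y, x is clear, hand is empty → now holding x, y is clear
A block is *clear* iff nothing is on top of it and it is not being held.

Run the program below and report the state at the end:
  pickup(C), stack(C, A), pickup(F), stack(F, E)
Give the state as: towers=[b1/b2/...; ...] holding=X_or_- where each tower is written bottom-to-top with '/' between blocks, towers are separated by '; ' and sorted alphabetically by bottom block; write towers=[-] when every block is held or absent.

step 1 (pickup(C)): towers=[A; B; D; E; F] holding=C
step 2 (stack(C, A)): towers=[A/C; B; D; E; F] holding=-
step 3 (pickup(F)): towers=[A/C; B; D; E] holding=F
step 4 (stack(F, E)): towers=[A/C; B; D; E/F] holding=-

towers=[A/C; B; D; E/F] holding=-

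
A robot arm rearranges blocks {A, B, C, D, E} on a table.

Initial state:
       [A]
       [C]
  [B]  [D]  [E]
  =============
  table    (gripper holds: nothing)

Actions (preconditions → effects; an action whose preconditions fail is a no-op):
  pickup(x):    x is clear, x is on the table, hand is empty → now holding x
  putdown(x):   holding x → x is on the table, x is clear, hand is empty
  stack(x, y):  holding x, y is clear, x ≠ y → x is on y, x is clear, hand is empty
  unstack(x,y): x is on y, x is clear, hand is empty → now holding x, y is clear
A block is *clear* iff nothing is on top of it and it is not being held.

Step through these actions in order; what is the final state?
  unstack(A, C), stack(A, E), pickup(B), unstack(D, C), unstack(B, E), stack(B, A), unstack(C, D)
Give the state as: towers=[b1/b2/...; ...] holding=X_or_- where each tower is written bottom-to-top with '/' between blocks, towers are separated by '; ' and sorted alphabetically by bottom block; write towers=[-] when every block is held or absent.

step 1 (unstack(A, C)): towers=[B; D/C; E] holding=A
step 2 (stack(A, E)): towers=[B; D/C; E/A] holding=-
step 3 (pickup(B)): towers=[D/C; E/A] holding=B
step 4 (unstack(D, C)) [no-op]: towers=[D/C; E/A] holding=B
step 5 (unstack(B, E)) [no-op]: towers=[D/C; E/A] holding=B
step 6 (stack(B, A)): towers=[D/C; E/A/B] holding=-
step 7 (unstack(C, D)): towers=[D; E/A/B] holding=C

towers=[D; E/A/B] holding=C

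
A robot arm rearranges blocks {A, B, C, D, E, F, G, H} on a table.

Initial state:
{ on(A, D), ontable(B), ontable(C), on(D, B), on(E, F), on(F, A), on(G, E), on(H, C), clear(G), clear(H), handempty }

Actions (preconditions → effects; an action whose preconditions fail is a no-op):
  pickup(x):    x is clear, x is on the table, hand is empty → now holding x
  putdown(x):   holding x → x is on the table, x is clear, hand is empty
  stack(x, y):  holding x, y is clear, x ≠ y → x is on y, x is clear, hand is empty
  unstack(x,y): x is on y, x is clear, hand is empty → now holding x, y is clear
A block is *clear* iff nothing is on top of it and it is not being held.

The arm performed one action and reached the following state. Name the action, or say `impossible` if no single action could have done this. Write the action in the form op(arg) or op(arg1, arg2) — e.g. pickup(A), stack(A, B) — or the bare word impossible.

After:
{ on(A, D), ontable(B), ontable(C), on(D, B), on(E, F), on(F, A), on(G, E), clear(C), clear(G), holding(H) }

target: towers=[B/D/A/F/E/G; C] holding=H
     unstack(G, E) → towers=[B/D/A/F/E; C/H] holding=G
     unstack(H, C) → towers=[B/D/A/F/E/G; C] holding=H  ← match

unstack(H, C)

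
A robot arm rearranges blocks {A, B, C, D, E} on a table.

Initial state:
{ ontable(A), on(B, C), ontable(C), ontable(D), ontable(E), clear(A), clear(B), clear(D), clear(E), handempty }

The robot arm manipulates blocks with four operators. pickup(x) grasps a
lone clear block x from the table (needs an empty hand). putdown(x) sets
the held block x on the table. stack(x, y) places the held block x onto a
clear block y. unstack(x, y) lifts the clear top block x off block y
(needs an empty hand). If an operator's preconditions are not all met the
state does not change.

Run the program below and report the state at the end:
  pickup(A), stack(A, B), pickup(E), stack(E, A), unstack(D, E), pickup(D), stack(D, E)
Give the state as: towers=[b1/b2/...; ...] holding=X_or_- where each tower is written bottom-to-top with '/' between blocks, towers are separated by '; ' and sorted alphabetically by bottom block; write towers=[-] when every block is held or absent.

towers=[C/B/A/E/D] holding=-

step 1 (pickup(A)): towers=[C/B; D; E] holding=A
step 2 (stack(A, B)): towers=[C/B/A; D; E] holding=-
step 3 (pickup(E)): towers=[C/B/A; D] holding=E
step 4 (stack(E, A)): towers=[C/B/A/E; D] holding=-
step 5 (unstack(D, E)) [no-op]: towers=[C/B/A/E; D] holding=-
step 6 (pickup(D)): towers=[C/B/A/E] holding=D
step 7 (stack(D, E)): towers=[C/B/A/E/D] holding=-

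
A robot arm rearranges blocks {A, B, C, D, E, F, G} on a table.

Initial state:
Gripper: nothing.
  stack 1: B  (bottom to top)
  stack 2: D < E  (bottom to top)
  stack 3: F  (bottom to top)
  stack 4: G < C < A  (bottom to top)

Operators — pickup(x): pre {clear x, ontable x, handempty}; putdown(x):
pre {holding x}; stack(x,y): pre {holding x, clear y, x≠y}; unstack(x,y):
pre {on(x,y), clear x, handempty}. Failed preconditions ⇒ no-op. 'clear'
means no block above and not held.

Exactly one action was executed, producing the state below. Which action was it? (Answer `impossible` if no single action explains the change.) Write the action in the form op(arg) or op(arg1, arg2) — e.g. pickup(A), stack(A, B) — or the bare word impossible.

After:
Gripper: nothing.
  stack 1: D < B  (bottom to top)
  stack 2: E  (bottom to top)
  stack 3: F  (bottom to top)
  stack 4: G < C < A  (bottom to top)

target: towers=[D/B; E; F; G/C/A] holding=-
         pickup(B) → towers=[D/E; F; G/C/A] holding=B
         pickup(F) → towers=[B; D/E; G/C/A] holding=F
     unstack(A, C) → towers=[B; D/E; F; G/C] holding=A
     unstack(E, D) → towers=[B; D; F; G/C/A] holding=E
none of the 4 applicable actions match → impossible

impossible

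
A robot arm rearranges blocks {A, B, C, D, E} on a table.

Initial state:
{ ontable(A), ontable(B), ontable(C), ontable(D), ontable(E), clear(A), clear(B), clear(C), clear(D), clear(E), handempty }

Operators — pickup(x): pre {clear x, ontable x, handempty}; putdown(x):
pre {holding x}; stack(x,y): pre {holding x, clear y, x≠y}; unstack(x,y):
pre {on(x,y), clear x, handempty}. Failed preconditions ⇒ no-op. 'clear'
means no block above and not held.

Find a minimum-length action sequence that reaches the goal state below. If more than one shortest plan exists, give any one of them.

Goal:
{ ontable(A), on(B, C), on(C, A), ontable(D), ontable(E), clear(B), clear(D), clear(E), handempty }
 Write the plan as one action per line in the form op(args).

step 1 (pickup(C)): towers=[A; B; D; E] holding=C
step 2 (stack(C, A)): towers=[A/C; B; D; E] holding=-
step 3 (pickup(B)): towers=[A/C; D; E] holding=B
step 4 (stack(B, C)): towers=[A/C/B; D; E] holding=-
goal check: towers=[A/C/B; D; E] holding=- — reached (length 4, optimal by BFS)

pickup(C)
stack(C, A)
pickup(B)
stack(B, C)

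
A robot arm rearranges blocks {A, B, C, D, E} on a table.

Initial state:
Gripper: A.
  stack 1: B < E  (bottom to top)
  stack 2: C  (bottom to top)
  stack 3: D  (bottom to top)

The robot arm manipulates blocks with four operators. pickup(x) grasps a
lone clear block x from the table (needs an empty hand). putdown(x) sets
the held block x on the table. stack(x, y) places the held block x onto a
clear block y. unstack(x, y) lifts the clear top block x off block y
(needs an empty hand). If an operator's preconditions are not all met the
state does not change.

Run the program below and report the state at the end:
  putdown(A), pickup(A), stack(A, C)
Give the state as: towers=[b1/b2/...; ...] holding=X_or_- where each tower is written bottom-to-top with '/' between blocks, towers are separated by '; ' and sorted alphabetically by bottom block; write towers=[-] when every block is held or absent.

towers=[B/E; C/A; D] holding=-

step 1 (putdown(A)): towers=[A; B/E; C; D] holding=-
step 2 (pickup(A)): towers=[B/E; C; D] holding=A
step 3 (stack(A, C)): towers=[B/E; C/A; D] holding=-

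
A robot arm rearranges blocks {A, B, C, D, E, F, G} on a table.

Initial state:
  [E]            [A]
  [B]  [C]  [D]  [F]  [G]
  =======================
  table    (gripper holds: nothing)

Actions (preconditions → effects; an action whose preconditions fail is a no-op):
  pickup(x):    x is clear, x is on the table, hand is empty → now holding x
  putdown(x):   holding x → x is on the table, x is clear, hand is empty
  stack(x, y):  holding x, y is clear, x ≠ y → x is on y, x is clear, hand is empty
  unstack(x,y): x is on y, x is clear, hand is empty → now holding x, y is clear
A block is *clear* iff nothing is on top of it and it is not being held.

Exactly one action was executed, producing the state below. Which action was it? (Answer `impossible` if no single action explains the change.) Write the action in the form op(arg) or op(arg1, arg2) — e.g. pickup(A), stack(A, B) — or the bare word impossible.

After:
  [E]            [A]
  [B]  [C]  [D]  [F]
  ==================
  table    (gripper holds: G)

target: towers=[B/E; C; D; F/A] holding=G
         pickup(G) → towers=[B/E; C; D; F/A] holding=G  ← match
         pickup(D) → towers=[B/E; C; F/A; G] holding=D
     unstack(A, F) → towers=[B/E; C; D; F; G] holding=A
     unstack(E, B) → towers=[B; C; D; F/A; G] holding=E
         pickup(C) → towers=[B/E; D; F/A; G] holding=C

pickup(G)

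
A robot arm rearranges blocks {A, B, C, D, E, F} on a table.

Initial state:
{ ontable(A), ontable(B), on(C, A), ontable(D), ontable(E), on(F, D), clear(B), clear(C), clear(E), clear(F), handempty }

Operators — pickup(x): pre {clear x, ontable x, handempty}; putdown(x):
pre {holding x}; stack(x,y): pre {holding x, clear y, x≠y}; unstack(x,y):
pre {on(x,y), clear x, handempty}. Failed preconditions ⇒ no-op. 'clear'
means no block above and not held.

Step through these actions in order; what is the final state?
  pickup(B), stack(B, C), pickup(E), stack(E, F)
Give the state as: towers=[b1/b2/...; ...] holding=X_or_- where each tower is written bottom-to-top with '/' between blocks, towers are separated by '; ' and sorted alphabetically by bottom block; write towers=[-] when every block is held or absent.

step 1 (pickup(B)): towers=[A/C; D/F; E] holding=B
step 2 (stack(B, C)): towers=[A/C/B; D/F; E] holding=-
step 3 (pickup(E)): towers=[A/C/B; D/F] holding=E
step 4 (stack(E, F)): towers=[A/C/B; D/F/E] holding=-

towers=[A/C/B; D/F/E] holding=-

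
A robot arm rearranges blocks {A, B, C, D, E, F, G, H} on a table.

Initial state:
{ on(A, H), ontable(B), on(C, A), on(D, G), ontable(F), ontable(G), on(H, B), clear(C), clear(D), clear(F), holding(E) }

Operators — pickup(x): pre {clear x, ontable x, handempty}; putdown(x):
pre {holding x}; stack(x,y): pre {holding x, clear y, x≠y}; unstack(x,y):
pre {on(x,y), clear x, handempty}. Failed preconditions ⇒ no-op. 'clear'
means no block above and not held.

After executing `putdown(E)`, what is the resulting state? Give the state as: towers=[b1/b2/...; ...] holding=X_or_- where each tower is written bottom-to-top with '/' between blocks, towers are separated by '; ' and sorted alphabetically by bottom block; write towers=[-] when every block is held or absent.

towers=[B/H/A/C; E; F; G/D] holding=-

before: towers=[B/H/A/C; F; G/D] holding=E
pre[putdown(E)]: holding(E) ok
all met → apply putdown(E)
after:  towers=[B/H/A/C; E; F; G/D] holding=-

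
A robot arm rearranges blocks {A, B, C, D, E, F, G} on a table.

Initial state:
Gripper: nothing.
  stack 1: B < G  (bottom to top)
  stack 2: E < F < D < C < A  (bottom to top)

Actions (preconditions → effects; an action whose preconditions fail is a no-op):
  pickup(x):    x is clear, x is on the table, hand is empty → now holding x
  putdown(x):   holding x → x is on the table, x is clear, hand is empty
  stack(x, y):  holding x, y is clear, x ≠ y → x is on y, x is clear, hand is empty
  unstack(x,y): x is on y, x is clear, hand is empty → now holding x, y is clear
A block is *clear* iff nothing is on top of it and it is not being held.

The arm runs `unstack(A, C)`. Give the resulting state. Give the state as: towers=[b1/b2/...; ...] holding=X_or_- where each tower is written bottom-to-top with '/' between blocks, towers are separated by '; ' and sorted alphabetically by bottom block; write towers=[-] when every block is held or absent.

before: towers=[B/G; E/F/D/C/A] holding=-
pre[unstack(A, C)]: on(A,C) yes, clear(A) yes, handempty yes
all met → apply unstack(A, C)
after:  towers=[B/G; E/F/D/C] holding=A

towers=[B/G; E/F/D/C] holding=A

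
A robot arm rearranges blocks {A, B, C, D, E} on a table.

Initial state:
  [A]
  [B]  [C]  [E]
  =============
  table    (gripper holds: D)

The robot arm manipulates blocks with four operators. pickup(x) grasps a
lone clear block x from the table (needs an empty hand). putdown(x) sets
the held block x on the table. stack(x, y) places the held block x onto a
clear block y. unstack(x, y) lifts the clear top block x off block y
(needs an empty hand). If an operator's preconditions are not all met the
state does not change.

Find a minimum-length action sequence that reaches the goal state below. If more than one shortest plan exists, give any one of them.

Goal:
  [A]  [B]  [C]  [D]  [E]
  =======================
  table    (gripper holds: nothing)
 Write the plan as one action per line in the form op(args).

step 1 (putdown(D)): towers=[B/A; C; D; E] holding=-
step 2 (unstack(A, B)): towers=[B; C; D; E] holding=A
step 3 (putdown(A)): towers=[A; B; C; D; E] holding=-
goal check: towers=[A; B; C; D; E] holding=- — reached (length 3, optimal by BFS)

putdown(D)
unstack(A, B)
putdown(A)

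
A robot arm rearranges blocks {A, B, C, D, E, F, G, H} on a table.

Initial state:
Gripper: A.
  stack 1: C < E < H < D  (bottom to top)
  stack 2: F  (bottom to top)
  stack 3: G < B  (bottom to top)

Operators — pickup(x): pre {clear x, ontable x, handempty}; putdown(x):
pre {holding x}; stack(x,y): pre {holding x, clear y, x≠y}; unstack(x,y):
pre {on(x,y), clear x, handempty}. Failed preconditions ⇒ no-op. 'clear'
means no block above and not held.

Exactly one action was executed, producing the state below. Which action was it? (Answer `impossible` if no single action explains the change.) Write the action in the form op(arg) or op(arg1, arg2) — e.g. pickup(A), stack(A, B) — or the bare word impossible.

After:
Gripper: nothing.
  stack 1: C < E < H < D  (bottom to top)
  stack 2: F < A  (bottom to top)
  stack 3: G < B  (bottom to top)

target: towers=[C/E/H/D; F/A; G/B] holding=-
        putdown(A) → towers=[A; C/E/H/D; F; G/B] holding=-
       stack(A, B) → towers=[C/E/H/D; F; G/B/A] holding=-
       stack(A, F) → towers=[C/E/H/D; F/A; G/B] holding=-  ← match
       stack(A, D) → towers=[C/E/H/D/A; F; G/B] holding=-

stack(A, F)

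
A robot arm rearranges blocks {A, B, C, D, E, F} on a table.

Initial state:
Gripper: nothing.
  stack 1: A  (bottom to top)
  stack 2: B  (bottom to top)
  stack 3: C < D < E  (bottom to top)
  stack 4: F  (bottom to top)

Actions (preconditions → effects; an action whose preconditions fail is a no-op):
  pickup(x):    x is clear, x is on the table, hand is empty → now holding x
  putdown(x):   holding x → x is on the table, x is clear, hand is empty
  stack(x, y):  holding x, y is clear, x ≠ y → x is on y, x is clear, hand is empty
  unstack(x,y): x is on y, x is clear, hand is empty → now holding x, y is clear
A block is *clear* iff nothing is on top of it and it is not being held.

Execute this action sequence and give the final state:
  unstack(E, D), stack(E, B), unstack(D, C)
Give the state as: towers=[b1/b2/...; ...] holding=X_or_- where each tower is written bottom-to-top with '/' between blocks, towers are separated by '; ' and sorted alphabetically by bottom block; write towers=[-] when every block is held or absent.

towers=[A; B/E; C; F] holding=D

step 1 (unstack(E, D)): towers=[A; B; C/D; F] holding=E
step 2 (stack(E, B)): towers=[A; B/E; C/D; F] holding=-
step 3 (unstack(D, C)): towers=[A; B/E; C; F] holding=D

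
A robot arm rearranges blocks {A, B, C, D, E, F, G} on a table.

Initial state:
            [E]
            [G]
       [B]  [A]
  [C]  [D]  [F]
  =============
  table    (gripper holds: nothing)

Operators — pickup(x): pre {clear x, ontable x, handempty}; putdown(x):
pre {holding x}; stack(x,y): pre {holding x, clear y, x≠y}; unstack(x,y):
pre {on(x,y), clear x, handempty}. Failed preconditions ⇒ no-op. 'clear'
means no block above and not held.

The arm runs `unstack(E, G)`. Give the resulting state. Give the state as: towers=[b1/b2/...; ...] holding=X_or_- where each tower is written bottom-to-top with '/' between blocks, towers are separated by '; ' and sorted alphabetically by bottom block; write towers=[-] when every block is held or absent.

towers=[C; D/B; F/A/G] holding=E

before: towers=[C; D/B; F/A/G/E] holding=-
pre[unstack(E, G)]: on(E,G) yes, clear(E) yes, handempty yes
all met → apply unstack(E, G)
after:  towers=[C; D/B; F/A/G] holding=E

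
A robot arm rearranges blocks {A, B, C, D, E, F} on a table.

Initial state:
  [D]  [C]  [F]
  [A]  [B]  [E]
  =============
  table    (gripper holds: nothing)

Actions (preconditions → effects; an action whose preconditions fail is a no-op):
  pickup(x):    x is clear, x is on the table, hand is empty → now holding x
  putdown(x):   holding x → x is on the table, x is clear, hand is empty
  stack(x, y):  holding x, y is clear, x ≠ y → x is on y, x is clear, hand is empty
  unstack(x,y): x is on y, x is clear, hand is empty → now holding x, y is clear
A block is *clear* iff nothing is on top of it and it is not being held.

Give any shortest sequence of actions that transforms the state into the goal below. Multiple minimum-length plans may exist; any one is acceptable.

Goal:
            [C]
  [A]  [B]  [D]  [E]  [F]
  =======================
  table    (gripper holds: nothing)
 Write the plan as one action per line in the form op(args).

unstack(F, E)
putdown(F)
unstack(D, A)
putdown(D)
unstack(C, B)
stack(C, D)

step 1 (unstack(F, E)): towers=[A/D; B/C; E] holding=F
step 2 (putdown(F)): towers=[A/D; B/C; E; F] holding=-
step 3 (unstack(D, A)): towers=[A; B/C; E; F] holding=D
step 4 (putdown(D)): towers=[A; B/C; D; E; F] holding=-
step 5 (unstack(C, B)): towers=[A; B; D; E; F] holding=C
step 6 (stack(C, D)): towers=[A; B; D/C; E; F] holding=-
goal check: towers=[A; B; D/C; E; F] holding=- — reached (length 6, optimal by BFS)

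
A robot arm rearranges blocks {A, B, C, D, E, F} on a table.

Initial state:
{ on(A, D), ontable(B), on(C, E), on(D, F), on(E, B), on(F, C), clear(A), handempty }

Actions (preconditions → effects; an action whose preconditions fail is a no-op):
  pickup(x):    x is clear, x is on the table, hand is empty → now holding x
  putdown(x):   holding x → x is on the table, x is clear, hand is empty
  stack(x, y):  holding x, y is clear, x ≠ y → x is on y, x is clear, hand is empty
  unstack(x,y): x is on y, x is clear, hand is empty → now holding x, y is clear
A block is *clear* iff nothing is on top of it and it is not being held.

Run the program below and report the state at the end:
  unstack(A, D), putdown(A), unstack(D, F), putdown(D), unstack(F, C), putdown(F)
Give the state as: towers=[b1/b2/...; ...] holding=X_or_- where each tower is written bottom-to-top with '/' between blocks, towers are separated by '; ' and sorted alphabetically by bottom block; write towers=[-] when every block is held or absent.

step 1 (unstack(A, D)): towers=[B/E/C/F/D] holding=A
step 2 (putdown(A)): towers=[A; B/E/C/F/D] holding=-
step 3 (unstack(D, F)): towers=[A; B/E/C/F] holding=D
step 4 (putdown(D)): towers=[A; B/E/C/F; D] holding=-
step 5 (unstack(F, C)): towers=[A; B/E/C; D] holding=F
step 6 (putdown(F)): towers=[A; B/E/C; D; F] holding=-

towers=[A; B/E/C; D; F] holding=-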